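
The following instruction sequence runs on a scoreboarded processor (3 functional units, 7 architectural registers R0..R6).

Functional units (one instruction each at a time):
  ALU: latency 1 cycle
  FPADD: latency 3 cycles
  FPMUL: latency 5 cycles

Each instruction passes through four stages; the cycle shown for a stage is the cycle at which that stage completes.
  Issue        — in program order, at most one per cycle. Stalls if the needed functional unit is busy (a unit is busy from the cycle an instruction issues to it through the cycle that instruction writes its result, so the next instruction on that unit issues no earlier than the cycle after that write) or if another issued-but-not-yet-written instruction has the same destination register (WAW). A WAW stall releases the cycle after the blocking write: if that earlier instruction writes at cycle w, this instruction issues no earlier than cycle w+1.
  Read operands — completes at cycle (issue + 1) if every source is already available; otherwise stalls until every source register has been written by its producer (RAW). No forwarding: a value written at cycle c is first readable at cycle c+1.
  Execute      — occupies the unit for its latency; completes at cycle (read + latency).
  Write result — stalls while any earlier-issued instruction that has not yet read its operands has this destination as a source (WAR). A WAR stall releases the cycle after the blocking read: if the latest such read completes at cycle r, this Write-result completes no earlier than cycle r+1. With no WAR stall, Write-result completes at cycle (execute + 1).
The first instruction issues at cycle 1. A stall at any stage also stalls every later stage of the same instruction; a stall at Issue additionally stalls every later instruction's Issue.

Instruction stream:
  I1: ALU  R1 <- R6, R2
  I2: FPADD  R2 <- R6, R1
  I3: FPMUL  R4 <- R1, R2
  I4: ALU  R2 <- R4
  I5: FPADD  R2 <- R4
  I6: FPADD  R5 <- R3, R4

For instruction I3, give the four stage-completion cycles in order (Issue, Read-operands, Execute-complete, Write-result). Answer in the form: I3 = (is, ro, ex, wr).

I3 = (3, 10, 15, 16)

cycle 1: issue I1 (ALU)
cycle 2: I1 read-ops; issue I2 (FPADD)
cycle 3: I1 finished on ALU; issue I3 (FPMUL)
cycle 4: I1→R1
cycle 5: I2 read-ops
cycle 8: I2 finished on FPADD
cycle 9: I2→R2
cycle 10: I3 read-ops; issue I4 (ALU)
cycle 15: I3 finished on FPMUL
cycle 16: I3→R4
cycle 17: I4 read-ops
cycle 18: I4 finished on ALU
cycle 19: I4→R2
cycle 20: issue I5 (FPADD)
cycle 21: I5 read-ops
cycle 24: I5 finished on FPADD
cycle 25: I5→R2
cycle 26: issue I6 (FPADD)
cycle 27: I6 read-ops
cycle 30: I6 finished on FPADD
cycle 31: I6→R5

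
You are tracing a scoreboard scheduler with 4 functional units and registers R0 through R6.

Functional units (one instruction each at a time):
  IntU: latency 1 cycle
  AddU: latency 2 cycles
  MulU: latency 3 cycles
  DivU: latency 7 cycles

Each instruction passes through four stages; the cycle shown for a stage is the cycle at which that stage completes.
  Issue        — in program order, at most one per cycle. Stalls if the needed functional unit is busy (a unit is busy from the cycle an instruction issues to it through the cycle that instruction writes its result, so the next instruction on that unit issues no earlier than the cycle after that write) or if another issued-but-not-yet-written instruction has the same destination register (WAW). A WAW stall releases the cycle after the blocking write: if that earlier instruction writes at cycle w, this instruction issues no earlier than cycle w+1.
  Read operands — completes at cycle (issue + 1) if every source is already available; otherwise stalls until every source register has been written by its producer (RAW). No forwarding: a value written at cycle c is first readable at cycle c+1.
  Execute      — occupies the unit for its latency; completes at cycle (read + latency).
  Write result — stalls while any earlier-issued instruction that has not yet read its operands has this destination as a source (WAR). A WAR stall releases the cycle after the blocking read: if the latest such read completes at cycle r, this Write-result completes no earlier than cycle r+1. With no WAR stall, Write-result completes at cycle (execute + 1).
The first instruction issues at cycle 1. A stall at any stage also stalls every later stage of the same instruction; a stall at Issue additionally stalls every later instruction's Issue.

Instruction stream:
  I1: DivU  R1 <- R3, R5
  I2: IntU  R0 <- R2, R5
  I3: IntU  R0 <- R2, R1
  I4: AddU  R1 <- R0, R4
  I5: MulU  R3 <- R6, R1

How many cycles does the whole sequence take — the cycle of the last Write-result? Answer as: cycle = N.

c1: issue I1 (DivU)
c2: I1 read-ops; issue I2 (IntU)
c3: I2 read-ops
c4: I2 finished on IntU
c5: I2→R0
c6: issue I3 (IntU)
c9: I1 finished on DivU
c10: I1→R1
c11: I3 read-ops; issue I4 (AddU)
c12: I3 finished on IntU; issue I5 (MulU)
c13: I3→R0
c14: I4 read-ops
c16: I4 finished on AddU
c17: I4→R1
c18: I5 read-ops
c21: I5 finished on MulU
c22: I5→R3

cycle = 22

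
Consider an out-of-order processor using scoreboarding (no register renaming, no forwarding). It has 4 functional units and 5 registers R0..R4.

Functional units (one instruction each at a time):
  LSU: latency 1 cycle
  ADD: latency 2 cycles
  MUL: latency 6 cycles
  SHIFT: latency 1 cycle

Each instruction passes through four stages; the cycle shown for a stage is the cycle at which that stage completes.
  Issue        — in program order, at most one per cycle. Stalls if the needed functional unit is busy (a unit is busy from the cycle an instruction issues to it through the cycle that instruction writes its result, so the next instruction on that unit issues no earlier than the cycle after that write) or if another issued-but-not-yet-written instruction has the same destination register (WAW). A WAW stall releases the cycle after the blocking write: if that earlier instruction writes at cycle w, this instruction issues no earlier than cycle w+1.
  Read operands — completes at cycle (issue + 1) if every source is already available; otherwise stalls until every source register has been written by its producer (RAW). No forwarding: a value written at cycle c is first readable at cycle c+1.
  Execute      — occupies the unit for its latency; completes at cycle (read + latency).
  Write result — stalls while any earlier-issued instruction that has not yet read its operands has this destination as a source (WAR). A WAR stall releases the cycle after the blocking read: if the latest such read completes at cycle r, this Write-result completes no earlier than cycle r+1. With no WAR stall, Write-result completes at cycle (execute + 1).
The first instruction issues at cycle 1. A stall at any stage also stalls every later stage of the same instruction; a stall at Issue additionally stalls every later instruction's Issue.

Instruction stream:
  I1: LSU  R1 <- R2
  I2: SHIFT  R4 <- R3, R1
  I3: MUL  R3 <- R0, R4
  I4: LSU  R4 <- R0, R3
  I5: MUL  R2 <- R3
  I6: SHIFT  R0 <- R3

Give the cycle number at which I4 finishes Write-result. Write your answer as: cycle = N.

cycle = 18

  I1 | 1 | 2 | 3 | 4
  I2 | 2 | 5 | 6 | 7   RAW R1: wait I1 write@4
  I3 | 3 | 8 | 14 | 15   RAW R4: wait I2 write@7
  I4 | 8 | 16 | 17 | 18   WAW R4: wait I2 write@7 · RAW R3: wait I3 write@15
  I5 | 16 | 17 | 23 | 24   struct: MUL busy until I3 writes@15
  I6 | 17 | 18 | 19 | 20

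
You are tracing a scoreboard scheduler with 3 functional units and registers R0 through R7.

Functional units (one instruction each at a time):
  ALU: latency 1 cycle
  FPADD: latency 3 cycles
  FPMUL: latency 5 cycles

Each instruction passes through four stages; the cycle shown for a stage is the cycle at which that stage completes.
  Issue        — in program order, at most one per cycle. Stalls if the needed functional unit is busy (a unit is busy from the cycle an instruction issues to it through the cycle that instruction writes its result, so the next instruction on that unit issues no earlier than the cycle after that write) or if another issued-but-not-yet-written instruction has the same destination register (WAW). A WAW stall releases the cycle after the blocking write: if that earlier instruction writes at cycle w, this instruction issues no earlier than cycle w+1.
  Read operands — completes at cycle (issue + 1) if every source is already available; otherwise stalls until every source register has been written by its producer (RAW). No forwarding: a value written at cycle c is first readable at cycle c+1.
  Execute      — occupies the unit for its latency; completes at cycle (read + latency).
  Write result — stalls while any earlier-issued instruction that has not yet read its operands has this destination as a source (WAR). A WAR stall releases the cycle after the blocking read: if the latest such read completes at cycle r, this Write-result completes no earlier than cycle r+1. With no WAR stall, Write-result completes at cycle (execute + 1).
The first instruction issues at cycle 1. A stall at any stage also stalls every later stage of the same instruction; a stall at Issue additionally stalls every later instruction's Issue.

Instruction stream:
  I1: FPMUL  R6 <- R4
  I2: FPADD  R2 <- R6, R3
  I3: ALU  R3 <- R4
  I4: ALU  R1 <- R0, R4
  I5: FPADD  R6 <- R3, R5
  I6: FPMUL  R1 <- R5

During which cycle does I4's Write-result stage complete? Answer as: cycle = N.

I1 -> (1, 2, 7, 8)
I2 -> (2, 9, 12, 13)  // RAW R6: wait I1 write@8
I3 -> (3, 4, 5, 10)  // WAR R3: wait I2 read@9
I4 -> (11, 12, 13, 14)  // struct: ALU busy until I3 writes@10
I5 -> (14, 15, 18, 19)  // struct: FPADD busy until I2 writes@13
I6 -> (15, 16, 21, 22)

cycle = 14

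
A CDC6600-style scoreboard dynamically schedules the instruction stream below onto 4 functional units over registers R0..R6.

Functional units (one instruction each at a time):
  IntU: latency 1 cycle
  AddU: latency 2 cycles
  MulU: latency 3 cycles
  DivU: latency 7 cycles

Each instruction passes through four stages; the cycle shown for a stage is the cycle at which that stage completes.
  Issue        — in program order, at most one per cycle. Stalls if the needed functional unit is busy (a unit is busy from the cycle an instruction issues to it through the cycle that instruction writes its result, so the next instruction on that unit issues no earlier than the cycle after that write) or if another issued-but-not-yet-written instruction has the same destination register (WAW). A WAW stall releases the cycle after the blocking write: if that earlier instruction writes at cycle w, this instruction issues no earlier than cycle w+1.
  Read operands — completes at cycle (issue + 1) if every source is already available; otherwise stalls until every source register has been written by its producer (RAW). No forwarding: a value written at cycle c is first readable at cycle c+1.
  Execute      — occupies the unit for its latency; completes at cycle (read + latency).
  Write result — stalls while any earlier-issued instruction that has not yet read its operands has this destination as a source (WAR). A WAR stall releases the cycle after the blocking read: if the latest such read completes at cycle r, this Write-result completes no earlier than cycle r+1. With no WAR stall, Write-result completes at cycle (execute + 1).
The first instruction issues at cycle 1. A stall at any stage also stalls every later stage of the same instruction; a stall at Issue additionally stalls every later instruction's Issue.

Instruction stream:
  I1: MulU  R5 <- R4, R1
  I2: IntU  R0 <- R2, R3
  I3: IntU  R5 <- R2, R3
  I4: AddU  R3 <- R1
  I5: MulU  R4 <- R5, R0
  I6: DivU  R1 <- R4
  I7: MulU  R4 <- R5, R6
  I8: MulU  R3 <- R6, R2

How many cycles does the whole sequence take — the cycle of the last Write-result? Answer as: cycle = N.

cycle 1: issue I1 (MulU)
cycle 2: I1 read-ops · issue I2 (IntU)
cycle 3: I2 read-ops
cycle 4: I2 finished on IntU
cycle 5: I1 finished on MulU · I2→R0
cycle 6: I1→R5
cycle 7: issue I3 (IntU)
cycle 8: I3 read-ops · issue I4 (AddU)
cycle 9: I3 finished on IntU · I4 read-ops · issue I5 (MulU)
cycle 10: I3→R5 · issue I6 (DivU)
cycle 11: I4 finished on AddU · I5 read-ops
cycle 12: I4→R3
cycle 14: I5 finished on MulU
cycle 15: I5→R4
cycle 16: I6 read-ops · issue I7 (MulU)
cycle 17: I7 read-ops
cycle 20: I7 finished on MulU
cycle 21: I7→R4
cycle 22: issue I8 (MulU)
cycle 23: I6 finished on DivU · I8 read-ops
cycle 24: I6→R1
cycle 26: I8 finished on MulU
cycle 27: I8→R3

cycle = 27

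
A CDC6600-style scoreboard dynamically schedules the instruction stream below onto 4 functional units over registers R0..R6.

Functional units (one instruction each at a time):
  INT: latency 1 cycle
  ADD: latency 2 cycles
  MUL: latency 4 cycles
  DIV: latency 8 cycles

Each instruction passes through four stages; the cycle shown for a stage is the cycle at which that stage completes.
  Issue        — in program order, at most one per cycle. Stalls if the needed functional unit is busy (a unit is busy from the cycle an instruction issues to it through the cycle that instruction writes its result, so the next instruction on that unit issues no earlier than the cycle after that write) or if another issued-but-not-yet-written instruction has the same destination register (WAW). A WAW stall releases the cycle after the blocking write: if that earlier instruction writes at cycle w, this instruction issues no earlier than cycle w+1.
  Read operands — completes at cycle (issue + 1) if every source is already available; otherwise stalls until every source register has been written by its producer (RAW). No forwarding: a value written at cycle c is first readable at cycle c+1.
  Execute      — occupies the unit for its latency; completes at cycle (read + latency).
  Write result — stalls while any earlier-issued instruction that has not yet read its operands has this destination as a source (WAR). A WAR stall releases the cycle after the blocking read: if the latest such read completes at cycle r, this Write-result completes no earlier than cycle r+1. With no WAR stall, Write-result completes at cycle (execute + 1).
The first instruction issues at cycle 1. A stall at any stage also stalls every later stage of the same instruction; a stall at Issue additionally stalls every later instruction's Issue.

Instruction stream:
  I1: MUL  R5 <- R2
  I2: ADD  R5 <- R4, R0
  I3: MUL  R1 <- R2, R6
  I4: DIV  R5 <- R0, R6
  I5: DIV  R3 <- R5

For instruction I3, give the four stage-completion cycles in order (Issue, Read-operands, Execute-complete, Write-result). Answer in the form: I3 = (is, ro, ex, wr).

[1] issue I1 (MUL)
[2] I1 read-ops
[6] I1 finished on MUL
[7] I1→R5
[8] issue I2 (ADD)
[9] I2 read-ops, issue I3 (MUL)
[10] I3 read-ops
[11] I2 finished on ADD
[12] I2→R5
[13] issue I4 (DIV)
[14] I3 finished on MUL, I4 read-ops
[15] I3→R1
[22] I4 finished on DIV
[23] I4→R5
[24] issue I5 (DIV)
[25] I5 read-ops
[33] I5 finished on DIV
[34] I5→R3

I3 = (9, 10, 14, 15)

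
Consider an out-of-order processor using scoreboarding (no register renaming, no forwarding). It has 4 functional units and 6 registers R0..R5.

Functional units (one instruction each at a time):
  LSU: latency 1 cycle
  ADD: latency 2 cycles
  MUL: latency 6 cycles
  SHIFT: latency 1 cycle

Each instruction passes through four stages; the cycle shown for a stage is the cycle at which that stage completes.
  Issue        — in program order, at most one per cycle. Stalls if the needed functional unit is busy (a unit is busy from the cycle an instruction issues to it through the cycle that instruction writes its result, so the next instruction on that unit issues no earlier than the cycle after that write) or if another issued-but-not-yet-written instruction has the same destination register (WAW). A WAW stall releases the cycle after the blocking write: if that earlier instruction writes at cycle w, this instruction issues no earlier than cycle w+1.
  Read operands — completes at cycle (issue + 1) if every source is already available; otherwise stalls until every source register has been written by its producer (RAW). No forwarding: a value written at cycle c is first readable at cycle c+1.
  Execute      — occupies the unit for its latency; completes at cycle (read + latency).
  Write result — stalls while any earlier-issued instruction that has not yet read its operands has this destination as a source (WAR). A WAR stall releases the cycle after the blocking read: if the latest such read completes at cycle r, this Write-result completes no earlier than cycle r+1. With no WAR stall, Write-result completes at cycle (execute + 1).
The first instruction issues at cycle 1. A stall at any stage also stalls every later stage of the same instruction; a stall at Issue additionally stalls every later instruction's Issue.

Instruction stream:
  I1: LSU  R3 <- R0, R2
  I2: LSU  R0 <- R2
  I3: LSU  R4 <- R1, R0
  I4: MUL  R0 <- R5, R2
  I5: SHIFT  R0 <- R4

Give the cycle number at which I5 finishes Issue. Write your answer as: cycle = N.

cycle 1: I1 dispatched to LSU
cycle 2: I1 operands ready
cycle 3: I1 complete
cycle 4: R3←I1
cycle 5: I2 dispatched to LSU
cycle 6: I2 operands ready
cycle 7: I2 complete
cycle 8: R0←I2
cycle 9: I3 dispatched to LSU
cycle 10: I3 operands ready · I4 dispatched to MUL
cycle 11: I3 complete · I4 operands ready
cycle 12: R4←I3
cycle 17: I4 complete
cycle 18: R0←I4
cycle 19: I5 dispatched to SHIFT
cycle 20: I5 operands ready
cycle 21: I5 complete
cycle 22: R0←I5

cycle = 19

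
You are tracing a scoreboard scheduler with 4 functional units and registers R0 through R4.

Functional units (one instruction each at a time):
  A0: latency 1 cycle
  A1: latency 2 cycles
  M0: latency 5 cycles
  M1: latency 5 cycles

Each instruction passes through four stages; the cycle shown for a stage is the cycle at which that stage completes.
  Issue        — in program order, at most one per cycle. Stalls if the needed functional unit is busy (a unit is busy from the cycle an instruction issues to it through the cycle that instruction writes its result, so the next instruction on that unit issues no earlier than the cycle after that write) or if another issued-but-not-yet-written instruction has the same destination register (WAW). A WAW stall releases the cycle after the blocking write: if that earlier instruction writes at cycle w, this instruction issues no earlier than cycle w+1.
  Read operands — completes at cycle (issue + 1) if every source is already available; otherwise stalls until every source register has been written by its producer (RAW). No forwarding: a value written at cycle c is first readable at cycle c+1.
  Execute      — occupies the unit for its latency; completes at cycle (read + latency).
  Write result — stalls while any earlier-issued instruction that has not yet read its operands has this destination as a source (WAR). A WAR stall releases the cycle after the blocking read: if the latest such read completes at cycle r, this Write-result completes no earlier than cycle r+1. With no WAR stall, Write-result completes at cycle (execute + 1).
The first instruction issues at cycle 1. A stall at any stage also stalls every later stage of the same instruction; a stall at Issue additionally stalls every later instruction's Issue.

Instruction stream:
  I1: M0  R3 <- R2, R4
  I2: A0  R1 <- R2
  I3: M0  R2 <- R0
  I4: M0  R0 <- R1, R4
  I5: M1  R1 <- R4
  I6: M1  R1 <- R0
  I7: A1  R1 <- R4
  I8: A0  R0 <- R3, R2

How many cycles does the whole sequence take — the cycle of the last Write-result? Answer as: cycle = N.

cycle = 38

  I1 | 1 | 2 | 7 | 8
  I2 | 2 | 3 | 4 | 5
  I3 | 9 | 10 | 15 | 16   struct: M0 busy until I1 writes@8
  I4 | 17 | 18 | 23 | 24   struct: M0 busy until I3 writes@16
  I5 | 18 | 19 | 24 | 25
  I6 | 26 | 27 | 32 | 33   struct: M1 busy until I5 writes@25
  I7 | 34 | 35 | 37 | 38   WAW R1: wait I6 write@33
  I8 | 35 | 36 | 37 | 38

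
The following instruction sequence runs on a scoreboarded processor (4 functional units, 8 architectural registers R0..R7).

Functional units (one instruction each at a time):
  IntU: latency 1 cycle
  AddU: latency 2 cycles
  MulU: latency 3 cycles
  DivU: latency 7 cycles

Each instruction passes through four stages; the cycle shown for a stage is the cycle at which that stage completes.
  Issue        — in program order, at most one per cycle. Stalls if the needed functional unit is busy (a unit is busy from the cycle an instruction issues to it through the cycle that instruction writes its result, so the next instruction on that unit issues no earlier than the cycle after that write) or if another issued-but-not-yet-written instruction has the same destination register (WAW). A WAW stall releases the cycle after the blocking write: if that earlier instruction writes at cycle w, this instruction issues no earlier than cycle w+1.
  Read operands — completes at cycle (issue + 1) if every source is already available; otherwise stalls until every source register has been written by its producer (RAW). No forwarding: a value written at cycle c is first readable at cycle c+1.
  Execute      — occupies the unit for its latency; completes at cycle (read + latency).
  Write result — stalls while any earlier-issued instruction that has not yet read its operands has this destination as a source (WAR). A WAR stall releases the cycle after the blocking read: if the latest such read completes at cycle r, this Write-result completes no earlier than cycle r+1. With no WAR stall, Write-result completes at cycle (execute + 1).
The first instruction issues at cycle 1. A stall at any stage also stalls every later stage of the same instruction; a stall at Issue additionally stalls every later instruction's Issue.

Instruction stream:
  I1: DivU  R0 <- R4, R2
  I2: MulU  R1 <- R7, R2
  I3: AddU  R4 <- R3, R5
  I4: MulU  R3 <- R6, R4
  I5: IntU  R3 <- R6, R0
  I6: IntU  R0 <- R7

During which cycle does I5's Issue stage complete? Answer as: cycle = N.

[I1] 1/2/9/10
[I2] 2/3/6/7
[I3] 3/4/6/7
[I4] 8/9/12/13  (struct: MulU busy until I2 writes@7)
[I5] 14/15/16/17  (WAW R3: wait I4 write@13)
[I6] 18/19/20/21  (struct: IntU busy until I5 writes@17)

cycle = 14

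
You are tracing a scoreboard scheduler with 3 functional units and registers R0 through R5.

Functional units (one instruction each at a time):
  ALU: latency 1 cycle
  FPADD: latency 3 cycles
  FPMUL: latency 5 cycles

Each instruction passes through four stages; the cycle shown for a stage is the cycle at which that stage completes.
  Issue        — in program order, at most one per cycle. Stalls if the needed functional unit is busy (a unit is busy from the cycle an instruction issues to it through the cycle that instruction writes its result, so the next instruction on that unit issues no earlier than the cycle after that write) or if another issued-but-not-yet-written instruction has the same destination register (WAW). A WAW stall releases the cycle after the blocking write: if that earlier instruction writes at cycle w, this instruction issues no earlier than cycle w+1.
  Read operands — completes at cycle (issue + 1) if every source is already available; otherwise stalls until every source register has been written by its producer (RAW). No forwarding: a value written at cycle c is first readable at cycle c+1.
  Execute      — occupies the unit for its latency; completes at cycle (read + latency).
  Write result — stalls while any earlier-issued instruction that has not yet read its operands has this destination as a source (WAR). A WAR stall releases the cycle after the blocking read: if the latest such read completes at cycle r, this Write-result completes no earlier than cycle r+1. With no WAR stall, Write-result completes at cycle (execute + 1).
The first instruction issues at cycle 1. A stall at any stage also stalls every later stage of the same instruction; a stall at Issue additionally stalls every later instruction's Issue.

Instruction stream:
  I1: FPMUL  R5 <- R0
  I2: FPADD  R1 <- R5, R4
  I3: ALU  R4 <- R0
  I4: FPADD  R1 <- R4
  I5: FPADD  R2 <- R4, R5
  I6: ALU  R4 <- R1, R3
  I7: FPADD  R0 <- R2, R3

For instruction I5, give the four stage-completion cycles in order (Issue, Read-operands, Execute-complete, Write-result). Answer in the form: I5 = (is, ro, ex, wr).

cycle 1: I1→FPMUL
cycle 2: I1 RO; I2→FPADD
cycle 3: I3→ALU
cycle 4: I3 RO
cycle 5: I3 EX
cycle 7: I1 EX
cycle 8: I1 WR R5
cycle 9: I2 RO
cycle 10: I3 WR R4
cycle 12: I2 EX
cycle 13: I2 WR R1
cycle 14: I4→FPADD
cycle 15: I4 RO
cycle 18: I4 EX
cycle 19: I4 WR R1
cycle 20: I5→FPADD
cycle 21: I5 RO; I6→ALU
cycle 22: I6 RO
cycle 23: I6 EX
cycle 24: I5 EX; I6 WR R4
cycle 25: I5 WR R2
cycle 26: I7→FPADD
cycle 27: I7 RO
cycle 30: I7 EX
cycle 31: I7 WR R0

I5 = (20, 21, 24, 25)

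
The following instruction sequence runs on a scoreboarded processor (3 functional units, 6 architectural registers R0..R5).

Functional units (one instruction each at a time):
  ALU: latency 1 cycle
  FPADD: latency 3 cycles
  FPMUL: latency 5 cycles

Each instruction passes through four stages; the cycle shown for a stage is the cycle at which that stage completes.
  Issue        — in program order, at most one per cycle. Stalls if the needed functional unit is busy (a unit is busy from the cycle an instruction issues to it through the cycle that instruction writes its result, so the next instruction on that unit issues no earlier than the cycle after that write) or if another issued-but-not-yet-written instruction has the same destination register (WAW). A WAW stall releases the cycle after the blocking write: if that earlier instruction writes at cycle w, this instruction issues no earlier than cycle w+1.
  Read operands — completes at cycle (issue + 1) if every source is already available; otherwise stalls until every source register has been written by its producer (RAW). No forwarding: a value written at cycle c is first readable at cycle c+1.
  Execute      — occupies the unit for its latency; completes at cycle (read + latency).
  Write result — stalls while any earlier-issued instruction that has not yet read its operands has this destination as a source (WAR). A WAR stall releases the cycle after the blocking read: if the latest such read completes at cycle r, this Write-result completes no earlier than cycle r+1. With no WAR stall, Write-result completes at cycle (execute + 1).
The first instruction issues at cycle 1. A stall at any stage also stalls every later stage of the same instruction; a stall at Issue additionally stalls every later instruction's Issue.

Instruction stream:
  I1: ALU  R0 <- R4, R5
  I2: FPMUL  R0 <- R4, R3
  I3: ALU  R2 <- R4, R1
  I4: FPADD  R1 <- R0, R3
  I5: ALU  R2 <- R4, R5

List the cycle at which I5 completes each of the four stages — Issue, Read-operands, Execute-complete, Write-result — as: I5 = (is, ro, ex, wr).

[I1] 1/2/3/4
[I2] 5/6/11/12  (WAW R0: wait I1 write@4)
[I3] 6/7/8/9
[I4] 7/13/16/17  (RAW R0: wait I2 write@12)
[I5] 10/11/12/13  (struct: ALU busy until I3 writes@9)

I5 = (10, 11, 12, 13)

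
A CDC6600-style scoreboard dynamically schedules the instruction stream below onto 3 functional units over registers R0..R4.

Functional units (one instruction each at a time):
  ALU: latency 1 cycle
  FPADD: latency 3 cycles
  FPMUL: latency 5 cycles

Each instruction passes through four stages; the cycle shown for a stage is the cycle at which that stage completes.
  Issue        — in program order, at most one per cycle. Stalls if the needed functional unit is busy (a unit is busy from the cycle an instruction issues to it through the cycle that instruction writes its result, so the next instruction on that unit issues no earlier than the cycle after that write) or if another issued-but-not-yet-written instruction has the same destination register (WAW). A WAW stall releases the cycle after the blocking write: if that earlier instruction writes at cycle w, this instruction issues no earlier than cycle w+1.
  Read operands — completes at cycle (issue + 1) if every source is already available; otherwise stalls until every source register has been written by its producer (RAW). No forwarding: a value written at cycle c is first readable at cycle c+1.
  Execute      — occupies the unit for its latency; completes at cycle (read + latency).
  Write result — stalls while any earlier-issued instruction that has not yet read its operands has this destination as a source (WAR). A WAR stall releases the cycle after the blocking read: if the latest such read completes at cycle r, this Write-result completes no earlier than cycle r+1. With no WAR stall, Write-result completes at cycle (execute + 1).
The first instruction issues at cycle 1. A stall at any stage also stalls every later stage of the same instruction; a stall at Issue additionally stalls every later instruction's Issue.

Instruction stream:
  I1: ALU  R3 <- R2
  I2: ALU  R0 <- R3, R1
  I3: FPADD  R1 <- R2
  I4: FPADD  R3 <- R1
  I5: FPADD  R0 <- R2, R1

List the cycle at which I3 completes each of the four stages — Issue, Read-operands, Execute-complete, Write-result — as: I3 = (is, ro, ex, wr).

I3 = (6, 7, 10, 11)

1) issue 1, read 2, done 3, write 4
2) issue 5, read 6, done 7, write 8  <struct: ALU busy until I1 writes@4>
3) issue 6, read 7, done 10, write 11
4) issue 12, read 13, done 16, write 17  <struct: FPADD busy until I3 writes@11>
5) issue 18, read 19, done 22, write 23  <struct: FPADD busy until I4 writes@17>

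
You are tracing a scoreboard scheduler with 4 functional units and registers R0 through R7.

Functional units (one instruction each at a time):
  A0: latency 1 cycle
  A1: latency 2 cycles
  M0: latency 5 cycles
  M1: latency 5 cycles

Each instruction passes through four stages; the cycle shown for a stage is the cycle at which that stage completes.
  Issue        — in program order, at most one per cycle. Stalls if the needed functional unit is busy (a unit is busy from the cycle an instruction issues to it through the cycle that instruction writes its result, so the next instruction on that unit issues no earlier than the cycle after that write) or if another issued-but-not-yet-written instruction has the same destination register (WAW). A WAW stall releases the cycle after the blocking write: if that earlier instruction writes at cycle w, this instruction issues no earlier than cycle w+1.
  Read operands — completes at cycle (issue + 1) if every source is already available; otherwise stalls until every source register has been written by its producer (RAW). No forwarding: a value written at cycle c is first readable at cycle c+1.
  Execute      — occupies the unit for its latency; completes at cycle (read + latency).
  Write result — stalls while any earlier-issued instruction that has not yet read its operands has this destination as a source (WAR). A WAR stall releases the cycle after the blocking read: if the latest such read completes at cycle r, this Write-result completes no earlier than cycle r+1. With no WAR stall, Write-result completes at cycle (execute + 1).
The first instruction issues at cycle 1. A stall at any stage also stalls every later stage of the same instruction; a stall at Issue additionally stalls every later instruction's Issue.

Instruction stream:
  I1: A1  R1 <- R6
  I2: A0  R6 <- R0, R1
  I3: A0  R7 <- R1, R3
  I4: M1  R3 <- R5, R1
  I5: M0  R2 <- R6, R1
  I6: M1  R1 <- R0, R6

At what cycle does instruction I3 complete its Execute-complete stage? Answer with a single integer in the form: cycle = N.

[1] I1 issues→A1
[2] I1 reads · I2 issues→A0
[4] I1 exec-done
[5] I1 writes R1
[6] I2 reads
[7] I2 exec-done
[8] I2 writes R6
[9] I3 issues→A0
[10] I3 reads · I4 issues→M1
[11] I3 exec-done · I4 reads · I5 issues→M0
[12] I3 writes R7 · I5 reads
[16] I4 exec-done
[17] I4 writes R3 · I5 exec-done
[18] I5 writes R2 · I6 issues→M1
[19] I6 reads
[24] I6 exec-done
[25] I6 writes R1

cycle = 11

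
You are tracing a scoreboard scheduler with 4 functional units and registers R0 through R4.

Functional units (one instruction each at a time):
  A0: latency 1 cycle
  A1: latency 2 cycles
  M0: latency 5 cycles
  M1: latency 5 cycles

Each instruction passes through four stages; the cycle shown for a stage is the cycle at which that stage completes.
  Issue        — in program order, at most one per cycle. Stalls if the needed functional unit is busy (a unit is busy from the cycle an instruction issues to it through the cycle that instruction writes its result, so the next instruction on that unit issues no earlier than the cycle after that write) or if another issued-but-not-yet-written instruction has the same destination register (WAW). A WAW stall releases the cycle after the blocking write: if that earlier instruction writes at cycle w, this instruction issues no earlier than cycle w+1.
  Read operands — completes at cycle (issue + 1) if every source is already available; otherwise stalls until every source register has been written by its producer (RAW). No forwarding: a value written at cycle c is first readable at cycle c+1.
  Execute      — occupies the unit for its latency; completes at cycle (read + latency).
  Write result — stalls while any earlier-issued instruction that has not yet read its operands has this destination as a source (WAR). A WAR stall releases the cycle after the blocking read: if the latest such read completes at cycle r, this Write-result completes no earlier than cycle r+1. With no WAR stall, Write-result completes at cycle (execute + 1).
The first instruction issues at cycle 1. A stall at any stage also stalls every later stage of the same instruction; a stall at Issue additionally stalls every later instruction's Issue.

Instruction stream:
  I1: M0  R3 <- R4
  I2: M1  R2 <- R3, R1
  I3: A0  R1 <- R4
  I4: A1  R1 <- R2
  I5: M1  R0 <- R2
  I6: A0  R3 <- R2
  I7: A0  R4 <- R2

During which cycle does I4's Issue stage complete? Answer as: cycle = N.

cycle = 11

I1: IS=1 RO=2 EX=7 WR=8
I2: IS=2 RO=9 EX=14 WR=15  [RAW R3: wait I1 write@8]
I3: IS=3 RO=4 EX=5 WR=10  [WAR R1: wait I2 read@9]
I4: IS=11 RO=16 EX=18 WR=19  [WAW R1: wait I3 write@10; RAW R2: wait I2 write@15]
I5: IS=16 RO=17 EX=22 WR=23  [struct: M1 busy until I2 writes@15]
I6: IS=17 RO=18 EX=19 WR=20
I7: IS=21 RO=22 EX=23 WR=24  [struct: A0 busy until I6 writes@20]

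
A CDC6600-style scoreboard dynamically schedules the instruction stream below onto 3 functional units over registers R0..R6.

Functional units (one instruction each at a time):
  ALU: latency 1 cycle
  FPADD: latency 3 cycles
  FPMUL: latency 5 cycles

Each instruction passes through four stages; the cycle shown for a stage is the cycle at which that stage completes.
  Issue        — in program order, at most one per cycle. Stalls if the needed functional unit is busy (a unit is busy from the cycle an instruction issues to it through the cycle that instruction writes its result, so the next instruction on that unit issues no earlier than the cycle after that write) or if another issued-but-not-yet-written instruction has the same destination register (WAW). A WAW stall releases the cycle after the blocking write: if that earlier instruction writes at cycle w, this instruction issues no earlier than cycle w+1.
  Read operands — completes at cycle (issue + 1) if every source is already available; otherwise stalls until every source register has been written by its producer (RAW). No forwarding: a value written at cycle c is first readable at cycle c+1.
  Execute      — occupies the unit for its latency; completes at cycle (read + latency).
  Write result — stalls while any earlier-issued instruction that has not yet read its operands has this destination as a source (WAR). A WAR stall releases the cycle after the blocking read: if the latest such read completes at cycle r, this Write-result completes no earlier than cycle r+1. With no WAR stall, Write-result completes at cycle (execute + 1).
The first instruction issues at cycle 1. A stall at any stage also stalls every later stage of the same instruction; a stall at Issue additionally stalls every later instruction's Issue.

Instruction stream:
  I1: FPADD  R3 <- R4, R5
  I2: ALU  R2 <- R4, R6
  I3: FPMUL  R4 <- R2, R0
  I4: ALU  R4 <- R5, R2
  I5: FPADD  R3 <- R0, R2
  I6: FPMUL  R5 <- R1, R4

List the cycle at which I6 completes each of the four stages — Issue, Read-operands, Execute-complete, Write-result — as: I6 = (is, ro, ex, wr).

I6 = (15, 17, 22, 23)

[1] issue I1 (FPADD)
[2] I1 read-ops; issue I2 (ALU)
[3] I2 read-ops; issue I3 (FPMUL)
[4] I2 finished on ALU
[5] I1 finished on FPADD; I2→R2
[6] I1→R3; I3 read-ops
[11] I3 finished on FPMUL
[12] I3→R4
[13] issue I4 (ALU)
[14] I4 read-ops; issue I5 (FPADD)
[15] I4 finished on ALU; I5 read-ops; issue I6 (FPMUL)
[16] I4→R4
[17] I6 read-ops
[18] I5 finished on FPADD
[19] I5→R3
[22] I6 finished on FPMUL
[23] I6→R5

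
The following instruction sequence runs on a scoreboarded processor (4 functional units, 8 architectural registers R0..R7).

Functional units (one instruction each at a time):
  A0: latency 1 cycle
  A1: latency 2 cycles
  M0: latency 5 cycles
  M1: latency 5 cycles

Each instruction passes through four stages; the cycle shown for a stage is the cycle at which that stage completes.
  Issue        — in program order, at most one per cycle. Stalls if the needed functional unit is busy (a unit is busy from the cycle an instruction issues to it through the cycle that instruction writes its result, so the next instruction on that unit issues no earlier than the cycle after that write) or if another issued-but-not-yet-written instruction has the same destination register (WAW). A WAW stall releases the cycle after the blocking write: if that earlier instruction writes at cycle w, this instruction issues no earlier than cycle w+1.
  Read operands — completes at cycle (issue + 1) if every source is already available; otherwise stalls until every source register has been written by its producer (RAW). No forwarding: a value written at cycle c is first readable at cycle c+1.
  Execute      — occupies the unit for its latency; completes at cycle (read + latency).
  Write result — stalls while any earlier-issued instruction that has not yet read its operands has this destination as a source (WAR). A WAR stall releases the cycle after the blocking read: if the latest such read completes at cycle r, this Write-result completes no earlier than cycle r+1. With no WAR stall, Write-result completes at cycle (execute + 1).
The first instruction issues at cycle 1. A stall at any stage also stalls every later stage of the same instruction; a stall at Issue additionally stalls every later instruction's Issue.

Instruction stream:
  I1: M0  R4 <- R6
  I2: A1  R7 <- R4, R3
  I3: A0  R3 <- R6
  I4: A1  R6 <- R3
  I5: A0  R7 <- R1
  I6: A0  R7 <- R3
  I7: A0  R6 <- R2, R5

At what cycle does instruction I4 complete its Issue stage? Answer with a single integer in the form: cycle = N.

I1  is:1  ro:2  ex:7  wr:8
I2  is:2  ro:9  ex:11  wr:12  — RAW R4: wait I1 write@8
I3  is:3  ro:4  ex:5  wr:10  — WAR R3: wait I2 read@9
I4  is:13  ro:14  ex:16  wr:17  — struct: A1 busy until I2 writes@12
I5  is:14  ro:15  ex:16  wr:17
I6  is:18  ro:19  ex:20  wr:21  — struct: A0 busy until I5 writes@17
I7  is:22  ro:23  ex:24  wr:25  — struct: A0 busy until I6 writes@21

cycle = 13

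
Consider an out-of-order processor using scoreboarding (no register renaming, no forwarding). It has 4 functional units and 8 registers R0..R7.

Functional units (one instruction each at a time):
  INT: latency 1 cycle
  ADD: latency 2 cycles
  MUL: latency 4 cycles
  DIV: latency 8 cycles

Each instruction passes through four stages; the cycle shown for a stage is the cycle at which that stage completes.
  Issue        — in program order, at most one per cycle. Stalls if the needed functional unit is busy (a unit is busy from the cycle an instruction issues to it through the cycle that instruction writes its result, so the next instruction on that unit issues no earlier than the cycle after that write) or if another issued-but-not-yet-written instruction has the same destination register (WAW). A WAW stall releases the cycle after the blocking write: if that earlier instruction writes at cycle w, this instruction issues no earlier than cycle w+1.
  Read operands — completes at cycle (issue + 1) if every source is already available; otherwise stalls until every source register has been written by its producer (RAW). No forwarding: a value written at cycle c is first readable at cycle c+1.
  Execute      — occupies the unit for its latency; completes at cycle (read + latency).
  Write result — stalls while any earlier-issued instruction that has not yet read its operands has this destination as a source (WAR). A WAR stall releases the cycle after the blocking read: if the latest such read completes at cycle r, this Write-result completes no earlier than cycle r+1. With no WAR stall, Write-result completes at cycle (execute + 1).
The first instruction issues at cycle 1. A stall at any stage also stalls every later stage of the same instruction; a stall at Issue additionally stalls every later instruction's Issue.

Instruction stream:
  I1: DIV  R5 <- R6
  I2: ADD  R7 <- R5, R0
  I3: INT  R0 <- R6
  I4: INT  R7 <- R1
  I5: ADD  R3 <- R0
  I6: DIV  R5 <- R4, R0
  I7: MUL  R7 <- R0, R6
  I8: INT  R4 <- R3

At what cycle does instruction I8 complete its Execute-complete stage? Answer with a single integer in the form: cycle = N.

cycle = 23

c1: I1 issues→DIV
c2: I1 reads | I2 issues→ADD
c3: I3 issues→INT
c4: I3 reads
c5: I3 exec-done
c10: I1 exec-done
c11: I1 writes R5
c12: I2 reads
c13: I3 writes R0
c14: I2 exec-done
c15: I2 writes R7
c16: I4 issues→INT
c17: I4 reads | I5 issues→ADD
c18: I4 exec-done | I5 reads | I6 issues→DIV
c19: I4 writes R7 | I6 reads
c20: I5 exec-done | I7 issues→MUL
c21: I5 writes R3 | I7 reads | I8 issues→INT
c22: I8 reads
c23: I8 exec-done
c24: I8 writes R4
c25: I7 exec-done
c26: I7 writes R7
c27: I6 exec-done
c28: I6 writes R5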